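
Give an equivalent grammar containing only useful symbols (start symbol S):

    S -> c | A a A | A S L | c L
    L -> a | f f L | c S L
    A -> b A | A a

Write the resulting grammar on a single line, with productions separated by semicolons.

Generating nonterminals: {L, S}.
Reachable from S after that: {L, S}.
Removed useless symbols: {A} and every production mentioning them.

S -> c | c L; L -> a | f f L | c S L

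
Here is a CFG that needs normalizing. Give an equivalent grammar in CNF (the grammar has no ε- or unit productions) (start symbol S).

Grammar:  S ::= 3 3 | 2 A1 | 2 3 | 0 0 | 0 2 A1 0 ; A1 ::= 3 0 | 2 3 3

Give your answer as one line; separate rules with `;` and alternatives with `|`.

Introduce a nonterminal for each terminal appearing in a rule of length ≥ 2: X1 → 3, X2 → 2, X3 → 0.
Binarize each right-hand side of length ≥ 3 by chaining fresh nonterminals (Y1, Y2, …): affected rules were S → X3 X2 A1 X3; A1 → X2 X1 X1.

S ::= X1 X1 | X2 A1 | X2 X1 | X3 X3 | X3 Y1; A1 ::= X1 X3 | X2 Y3; X1 ::= 3; X2 ::= 2; X3 ::= 0; Y1 ::= X2 Y2; Y2 ::= A1 X3; Y3 ::= X1 X1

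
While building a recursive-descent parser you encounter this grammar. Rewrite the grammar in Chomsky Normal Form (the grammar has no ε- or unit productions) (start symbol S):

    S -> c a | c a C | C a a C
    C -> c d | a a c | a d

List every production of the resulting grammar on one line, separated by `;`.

S -> X1 X2 | X1 Y1 | C Y2; C -> X1 X3 | X2 Y4 | X2 X3; X1 -> c; X2 -> a; X3 -> d; Y1 -> X2 C; Y2 -> X2 Y3; Y3 -> X2 C; Y4 -> X2 X1

Introduce a nonterminal for each terminal appearing in a rule of length ≥ 2: X1 → c, X2 → a, X3 → d.
Binarize each right-hand side of length ≥ 3 by chaining fresh nonterminals (Y1, Y2, …): affected rules were S → X1 X2 C; S → C X2 X2 C; C → X2 X2 X1.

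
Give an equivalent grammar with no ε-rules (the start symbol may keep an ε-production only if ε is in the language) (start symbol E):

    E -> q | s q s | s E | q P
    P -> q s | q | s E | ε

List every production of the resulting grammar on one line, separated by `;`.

E -> q | s q s | s E | q P; P -> q s | q | s E

The nullable symbols are {P}.
ε ∉ L(G), so no ε-production is kept.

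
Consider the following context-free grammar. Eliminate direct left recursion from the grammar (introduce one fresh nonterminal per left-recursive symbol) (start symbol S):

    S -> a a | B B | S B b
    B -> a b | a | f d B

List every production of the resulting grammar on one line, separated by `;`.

S -> a a S' | B B S'; B -> a b | a | f d B; S' -> B b S' | ε

Directly left-recursive nonterminal: S.
For S: α = {B b}, β = {a a, B B}. Rewrite as S → β S' and S' → α S' | ε.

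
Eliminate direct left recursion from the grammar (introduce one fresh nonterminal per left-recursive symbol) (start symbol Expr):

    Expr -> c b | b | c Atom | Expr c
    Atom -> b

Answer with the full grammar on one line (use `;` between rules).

Expr -> c b Expr1 | b Expr1 | c Atom Expr1; Atom -> b; Expr1 -> c Expr1 | ε

Left recursion appears on Expr.
For Expr: α = {c}, β = {c b, b, c Atom}. Rewrite as Expr → β Expr1 and Expr1 → α Expr1 | ε.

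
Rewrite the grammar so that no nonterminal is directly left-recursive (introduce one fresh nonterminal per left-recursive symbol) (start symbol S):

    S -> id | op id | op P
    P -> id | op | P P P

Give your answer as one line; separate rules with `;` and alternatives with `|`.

S -> id | op id | op P; P -> id P' | op P'; P' -> P P P' | ε

Directly left-recursive nonterminal: P.
For P: α = {P P}, β = {id, op}. Rewrite as P → β P' and P' → α P' | ε.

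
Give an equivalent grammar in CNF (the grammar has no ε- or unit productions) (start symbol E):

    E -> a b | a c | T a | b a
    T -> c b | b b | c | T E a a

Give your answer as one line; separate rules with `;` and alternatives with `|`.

E -> X1 X2 | X1 X3 | T X1 | X2 X1; T -> X3 X2 | X2 X2 | c | T Y1; X1 -> a; X2 -> b; X3 -> c; Y1 -> E Y2; Y2 -> X1 X1

Introduce a nonterminal for each terminal appearing in a rule of length ≥ 2: X1 → a, X2 → b, X3 → c.
Binarize each right-hand side of length ≥ 3 by chaining fresh nonterminals (Y1, Y2, …): affected rules were T → T E X1 X1.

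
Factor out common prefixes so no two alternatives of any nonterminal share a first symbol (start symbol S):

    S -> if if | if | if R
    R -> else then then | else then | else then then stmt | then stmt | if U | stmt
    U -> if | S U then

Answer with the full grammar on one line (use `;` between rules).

S -> if S'; R -> then stmt | if U | stmt | else then R'; U -> if | S U then; S' -> if | ε | R; R' -> ε | then R''; R'' -> ε | stmt

S has alternatives sharing prefix 'if': factor to S → if S' with S' → if | ε | R.
R has alternatives sharing prefix 'else then': factor to R → else then R' with R' → then | ε | then stmt.
R' has alternatives sharing prefix 'then': factor to R' → then R'' with R'' → ε | stmt.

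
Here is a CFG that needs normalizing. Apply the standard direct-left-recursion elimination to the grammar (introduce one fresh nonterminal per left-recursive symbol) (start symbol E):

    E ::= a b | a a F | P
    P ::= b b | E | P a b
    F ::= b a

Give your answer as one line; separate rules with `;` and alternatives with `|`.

P is directly left-recursive.
For P: α = {a b}, β = {b b, E}. Rewrite as P → β P' and P' → α P' | ε.

E ::= a b | a a F | P; P ::= b b P' | E P'; F ::= b a; P' ::= a b P' | ε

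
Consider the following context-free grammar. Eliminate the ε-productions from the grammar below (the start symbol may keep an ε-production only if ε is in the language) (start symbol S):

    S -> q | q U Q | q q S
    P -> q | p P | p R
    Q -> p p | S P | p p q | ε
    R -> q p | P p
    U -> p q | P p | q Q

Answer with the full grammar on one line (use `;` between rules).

Nullable nonterminals: {Q}.
ε ∉ L(G), so no ε-production is kept.
For each production, add variants omitting each subset of nullable occurrences: S → q U Q gives q U Q | q U. U → q Q gives q Q | q.

S -> q | q U Q | q U | q q S; P -> q | p P | p R; Q -> p p | S P | p p q; R -> q p | P p; U -> p q | P p | q Q | q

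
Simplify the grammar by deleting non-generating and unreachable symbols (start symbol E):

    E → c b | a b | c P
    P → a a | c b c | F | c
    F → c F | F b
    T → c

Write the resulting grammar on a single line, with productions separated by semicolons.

E → c b | a b | c P; P → a a | c b c | c

Generating nonterminals: {E, P, T}.
Reachable from E after that: {E, P}.
Removed useless symbols: {F, T} and every production mentioning them.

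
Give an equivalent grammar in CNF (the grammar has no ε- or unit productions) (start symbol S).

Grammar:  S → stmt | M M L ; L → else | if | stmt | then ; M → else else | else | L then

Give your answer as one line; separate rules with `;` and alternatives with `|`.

Introduce a nonterminal for each terminal appearing in a rule of length ≥ 2: X1 → else, X2 → then.
Binarize each right-hand side of length ≥ 3 by chaining fresh nonterminals (Y1, Y2, …): affected rules were S → M M L.

S → stmt | M Y1; L → else | if | stmt | then; M → X1 X1 | else | L X2; X1 → else; X2 → then; Y1 → M L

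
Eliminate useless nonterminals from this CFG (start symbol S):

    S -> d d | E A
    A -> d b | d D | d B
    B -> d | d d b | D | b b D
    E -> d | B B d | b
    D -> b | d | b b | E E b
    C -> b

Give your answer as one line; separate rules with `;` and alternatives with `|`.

Generating nonterminals: {A, B, C, D, E, S}.
Reachable from S after that: {A, B, D, E, S}.
Removed useless symbols: {C} and every production mentioning them.

S -> d d | E A; A -> d b | d D | d B; B -> d | d d b | D | b b D; E -> d | B B d | b; D -> b | d | b b | E E b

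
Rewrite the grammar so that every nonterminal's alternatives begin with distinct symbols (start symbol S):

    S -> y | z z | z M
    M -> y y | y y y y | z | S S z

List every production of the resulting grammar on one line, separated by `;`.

S -> y | z S'; M -> z | S S z | y y M'; S' -> z | M; M' -> eps | y y

S has alternatives sharing prefix 'z': factor to S → z S' with S' → z | M.
M has alternatives sharing prefix 'y y': factor to M → y y M' with M' → ε | y y.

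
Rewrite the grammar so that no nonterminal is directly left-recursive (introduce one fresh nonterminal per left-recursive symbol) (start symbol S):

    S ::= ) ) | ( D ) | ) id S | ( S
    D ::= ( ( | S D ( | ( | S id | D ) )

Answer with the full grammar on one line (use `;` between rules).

S ::= ) ) | ( D ) | ) id S | ( S; D ::= ( ( D' | S D ( D' | ( D' | S id D'; D' ::= ) ) D' | eps

Left recursion appears on D.
For D: α = {) )}, β = {( (, S D (, (, S id}. Rewrite as D → β D' and D' → α D' | ε.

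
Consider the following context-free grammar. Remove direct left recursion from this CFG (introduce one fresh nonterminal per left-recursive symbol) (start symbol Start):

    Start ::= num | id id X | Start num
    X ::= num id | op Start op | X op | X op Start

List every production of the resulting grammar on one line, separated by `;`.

Start ::= num Start1 | id id X Start1; X ::= num id X1 | op Start op X1; Start1 ::= num Start1 | ε; X1 ::= op X1 | op Start X1 | ε

Left recursion appears on Start, X.
For Start: α = {num}, β = {num, id id X}. Rewrite as Start → β Start1 and Start1 → α Start1 | ε.
For X: α = {op, op Start}, β = {num id, op Start op}. Rewrite as X → β X1 and X1 → α X1 | ε.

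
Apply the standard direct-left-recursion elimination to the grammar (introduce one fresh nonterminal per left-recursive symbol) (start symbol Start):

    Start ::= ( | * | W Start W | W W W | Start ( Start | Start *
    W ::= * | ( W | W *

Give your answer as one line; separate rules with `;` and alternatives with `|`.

Left recursion appears on Start, W.
For Start: α = {( Start, *}, β = {(, *, W Start W, W W W}. Rewrite as Start → β Start1 and Start1 → α Start1 | ε.
For W: α = {*}, β = {*, ( W}. Rewrite as W → β W1 and W1 → α W1 | ε.

Start ::= ( Start1 | * Start1 | W Start W Start1 | W W W Start1; W ::= * W1 | ( W W1; Start1 ::= ( Start Start1 | * Start1 | eps; W1 ::= * W1 | eps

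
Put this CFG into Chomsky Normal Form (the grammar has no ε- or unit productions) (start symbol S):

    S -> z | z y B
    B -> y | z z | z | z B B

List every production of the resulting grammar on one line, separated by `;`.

Introduce a nonterminal for each terminal appearing in a rule of length ≥ 2: X1 → z, X2 → y.
Binarize each right-hand side of length ≥ 3 by chaining fresh nonterminals (Y1, Y2, …): affected rules were S → X1 X2 B; B → X1 B B.

S -> z | X1 Y1; B -> y | X1 X1 | z | X1 Y2; X1 -> z; X2 -> y; Y1 -> X2 B; Y2 -> B B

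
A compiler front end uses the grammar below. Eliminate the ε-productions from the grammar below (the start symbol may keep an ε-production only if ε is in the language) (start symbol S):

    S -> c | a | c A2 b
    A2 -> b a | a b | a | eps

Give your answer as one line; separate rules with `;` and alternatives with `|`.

Nullable nonterminals: {A2}.
ε ∉ L(G), so no ε-production is kept.
For each production, add variants omitting each subset of nullable occurrences: S → c A2 b gives c A2 b | c b.

S -> c | a | c A2 b | c b; A2 -> b a | a b | a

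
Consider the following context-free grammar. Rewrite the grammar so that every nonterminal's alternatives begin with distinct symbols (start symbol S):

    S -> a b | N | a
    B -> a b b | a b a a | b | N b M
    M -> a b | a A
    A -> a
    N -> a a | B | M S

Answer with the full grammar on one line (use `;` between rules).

S -> N | a S'; B -> b | N b M | a b B'; M -> a M'; A -> a; N -> a a | B | M S; S' -> b | ε; B' -> b | a a; M' -> b | A

S has alternatives sharing prefix 'a': factor to S → a S' with S' → b | ε.
B has alternatives sharing prefix 'a b': factor to B → a b B' with B' → b | a a.
M has alternatives sharing prefix 'a': factor to M → a M' with M' → b | A.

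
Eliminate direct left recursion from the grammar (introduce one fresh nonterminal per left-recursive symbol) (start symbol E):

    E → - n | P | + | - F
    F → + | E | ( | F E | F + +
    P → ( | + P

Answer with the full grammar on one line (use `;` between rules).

E → - n | P | + | - F; F → + F' | E F' | ( F'; P → ( | + P; F' → E F' | + + F' | ε

Directly left-recursive nonterminal: F.
For F: α = {E, + +}, β = {+, E, (}. Rewrite as F → β F' and F' → α F' | ε.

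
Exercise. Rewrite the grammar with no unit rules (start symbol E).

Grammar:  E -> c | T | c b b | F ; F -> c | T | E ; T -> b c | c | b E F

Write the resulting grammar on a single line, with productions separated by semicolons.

E -> c | c b b | b c | b E F; F -> c | c b b | b c | b E F; T -> b c | c | b E F

Unit pairs: E ⇒* {F, T}; F ⇒* {E, T}.
Replace each nonterminal's rules with the union of the non-unit rules of every nonterminal it unit-derives.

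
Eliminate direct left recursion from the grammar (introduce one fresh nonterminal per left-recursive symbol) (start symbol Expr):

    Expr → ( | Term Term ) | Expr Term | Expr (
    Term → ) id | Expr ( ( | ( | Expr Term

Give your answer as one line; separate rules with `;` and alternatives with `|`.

Expr → ( Expr1 | Term Term ) Expr1; Term → ) id | Expr ( ( | ( | Expr Term; Expr1 → Term Expr1 | ( Expr1 | ε

Left recursion appears on Expr.
For Expr: α = {Term, (}, β = {(, Term Term )}. Rewrite as Expr → β Expr1 and Expr1 → α Expr1 | ε.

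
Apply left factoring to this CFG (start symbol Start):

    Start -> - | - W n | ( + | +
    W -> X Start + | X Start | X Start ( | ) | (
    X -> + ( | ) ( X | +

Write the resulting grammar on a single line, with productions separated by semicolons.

Start -> ( + | + | - Start1; W -> ) | ( | X Start W1; X -> ) ( X | + X1; Start1 -> ε | W n; W1 -> + | ε | (; X1 -> ( | ε

Start has alternatives sharing prefix '-': factor to Start → - Start1 with Start1 → ε | W n.
W has alternatives sharing prefix 'X Start': factor to W → X Start W1 with W1 → + | ε | (.
X has alternatives sharing prefix '+': factor to X → + X1 with X1 → ( | ε.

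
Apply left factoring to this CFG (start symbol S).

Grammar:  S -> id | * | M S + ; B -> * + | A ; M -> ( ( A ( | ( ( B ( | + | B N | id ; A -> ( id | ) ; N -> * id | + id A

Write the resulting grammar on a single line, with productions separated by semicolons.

M has alternatives sharing prefix '( (': factor to M → ( ( M' with M' → A ( | B (.

S -> id | * | M S +; B -> * + | A; M -> + | B N | id | ( ( M'; A -> ( id | ); N -> * id | + id A; M' -> A ( | B (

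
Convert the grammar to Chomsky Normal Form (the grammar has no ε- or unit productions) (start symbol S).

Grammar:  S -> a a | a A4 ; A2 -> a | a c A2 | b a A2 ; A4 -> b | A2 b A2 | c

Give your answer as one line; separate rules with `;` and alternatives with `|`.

S -> X1 X1 | X1 A4; A2 -> a | X1 Y1 | X3 Y2; A4 -> b | A2 Y3 | c; X1 -> a; X2 -> c; X3 -> b; Y1 -> X2 A2; Y2 -> X1 A2; Y3 -> X3 A2

Introduce a nonterminal for each terminal appearing in a rule of length ≥ 2: X1 → a, X2 → c, X3 → b.
Binarize each right-hand side of length ≥ 3 by chaining fresh nonterminals (Y1, Y2, …): affected rules were A2 → X1 X2 A2; A2 → X3 X1 A2; A4 → A2 X3 A2.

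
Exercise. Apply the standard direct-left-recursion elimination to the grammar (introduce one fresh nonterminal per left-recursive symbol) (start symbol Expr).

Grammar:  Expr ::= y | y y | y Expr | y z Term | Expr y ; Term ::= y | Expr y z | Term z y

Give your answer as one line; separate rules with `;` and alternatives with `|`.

Left recursion appears on Expr, Term.
For Expr: α = {y}, β = {y, y y, y Expr, y z Term}. Rewrite as Expr → β Expr1 and Expr1 → α Expr1 | ε.
For Term: α = {z y}, β = {y, Expr y z}. Rewrite as Term → β Term1 and Term1 → α Term1 | ε.

Expr ::= y Expr1 | y y Expr1 | y Expr Expr1 | y z Term Expr1; Term ::= y Term1 | Expr y z Term1; Expr1 ::= y Expr1 | ε; Term1 ::= z y Term1 | ε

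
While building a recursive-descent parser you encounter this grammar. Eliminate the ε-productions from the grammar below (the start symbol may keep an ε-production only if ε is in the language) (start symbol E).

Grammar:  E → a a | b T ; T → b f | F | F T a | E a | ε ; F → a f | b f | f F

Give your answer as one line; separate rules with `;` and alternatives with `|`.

Nullable nonterminals: {T}.
ε ∉ L(G), so no ε-production is kept.
For each production, add variants omitting each subset of nullable occurrences: E → b T gives b T | b. T → F T a gives F T a | F a.

E → a a | b T | b; T → b f | F | F T a | F a | E a; F → a f | b f | f F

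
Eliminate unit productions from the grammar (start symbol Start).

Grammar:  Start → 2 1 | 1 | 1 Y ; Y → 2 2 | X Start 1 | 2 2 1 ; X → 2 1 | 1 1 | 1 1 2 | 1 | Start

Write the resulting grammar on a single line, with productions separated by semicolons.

Unit pairs: X ⇒* {Start}.
Replace each nonterminal's rules with the union of the non-unit rules of every nonterminal it unit-derives.

Start → 2 1 | 1 | 1 Y; Y → 2 2 | X Start 1 | 2 2 1; X → 2 1 | 1 | 1 Y | 1 1 | 1 1 2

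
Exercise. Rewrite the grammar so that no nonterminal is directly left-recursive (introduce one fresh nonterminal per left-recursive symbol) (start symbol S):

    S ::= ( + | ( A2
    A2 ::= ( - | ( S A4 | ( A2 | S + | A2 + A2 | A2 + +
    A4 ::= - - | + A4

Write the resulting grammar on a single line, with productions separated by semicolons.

Directly left-recursive nonterminal: A2.
For A2: α = {+ A2, + +}, β = {( -, ( S A4, ( A2, S +}. Rewrite as A2 → β A2' and A2' → α A2' | ε.

S ::= ( + | ( A2; A2 ::= ( - A2' | ( S A4 A2' | ( A2 A2' | S + A2'; A4 ::= - - | + A4; A2' ::= + A2 A2' | + + A2' | ε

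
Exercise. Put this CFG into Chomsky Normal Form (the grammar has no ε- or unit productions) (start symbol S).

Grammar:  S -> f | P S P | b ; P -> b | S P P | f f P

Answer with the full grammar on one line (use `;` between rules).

S -> f | P Y1 | b; P -> b | S Y2 | X1 Y3; X1 -> f; Y1 -> S P; Y2 -> P P; Y3 -> X1 P

Introduce a nonterminal for each terminal appearing in a rule of length ≥ 2: X1 → f.
Binarize each right-hand side of length ≥ 3 by chaining fresh nonterminals (Y1, Y2, …): affected rules were S → P S P; P → S P P; P → X1 X1 P.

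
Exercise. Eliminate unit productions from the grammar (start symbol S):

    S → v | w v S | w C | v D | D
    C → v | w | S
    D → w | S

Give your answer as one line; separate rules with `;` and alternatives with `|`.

Unit pairs: C ⇒* {D, S}; D ⇒* {S}; S ⇒* {D}.
For every A with A ⇒* B via unit rules, add B's non-unit alternatives to A; then delete every rule of the form X → Y.

S → w | v | w v S | w C | v D; C → w | v | w v S | w C | v D; D → v | w v S | w C | v D | w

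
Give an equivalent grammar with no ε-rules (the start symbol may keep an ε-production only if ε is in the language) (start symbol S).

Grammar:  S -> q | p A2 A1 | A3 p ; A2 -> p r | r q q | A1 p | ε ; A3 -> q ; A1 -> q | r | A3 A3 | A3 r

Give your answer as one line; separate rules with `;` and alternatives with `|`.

S -> q | p A2 A1 | p A1 | A3 p; A2 -> p r | r q q | A1 p; A3 -> q; A1 -> q | r | A3 A3 | A3 r

Nullable nonterminals: {A2}.
ε ∉ L(G), so no ε-production is kept.
Add the nullable-subset variants: S → p A2 A1 gives p A2 A1 | p A1.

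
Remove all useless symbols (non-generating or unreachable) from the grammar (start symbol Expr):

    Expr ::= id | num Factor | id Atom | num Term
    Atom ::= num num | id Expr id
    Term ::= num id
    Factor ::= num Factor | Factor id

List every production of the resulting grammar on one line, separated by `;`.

Generating nonterminals: {Atom, Expr, Term}.
Reachable from Expr after that: {Atom, Expr, Term}.
Removed useless symbols: {Factor} and every production mentioning them.

Expr ::= id | id Atom | num Term; Atom ::= num num | id Expr id; Term ::= num id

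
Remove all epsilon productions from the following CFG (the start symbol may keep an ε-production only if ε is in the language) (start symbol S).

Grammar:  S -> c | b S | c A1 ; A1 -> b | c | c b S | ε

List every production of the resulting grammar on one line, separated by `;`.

Nullable nonterminals: {A1}.
ε ∉ L(G), so no ε-production is kept.

S -> c | b S | c A1; A1 -> b | c | c b S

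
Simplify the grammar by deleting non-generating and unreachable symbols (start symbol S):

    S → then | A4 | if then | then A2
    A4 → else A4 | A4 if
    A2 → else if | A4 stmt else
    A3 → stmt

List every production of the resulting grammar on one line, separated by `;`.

S → then | if then | then A2; A2 → else if

Generating nonterminals: {A2, A3, S}.
Reachable from S after that: {A2, S}.
Removed useless symbols: {A3, A4} and every production mentioning them.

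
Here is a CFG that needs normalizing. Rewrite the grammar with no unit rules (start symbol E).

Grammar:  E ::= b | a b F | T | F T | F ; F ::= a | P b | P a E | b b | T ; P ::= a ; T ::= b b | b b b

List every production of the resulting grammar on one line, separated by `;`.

E ::= b | a b F | F T | a | P b | P a E | b b | b b b; F ::= a | P b | P a E | b b | b b b; P ::= a; T ::= b b | b b b

Unit pairs: E ⇒* {F, T}; F ⇒* {T}.
For each unit pair (A, B), copy every non-unit production of B to A, then drop all unit productions.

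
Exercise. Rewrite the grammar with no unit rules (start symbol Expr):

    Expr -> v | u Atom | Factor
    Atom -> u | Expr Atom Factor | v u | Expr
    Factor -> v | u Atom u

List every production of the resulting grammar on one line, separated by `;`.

Unit pairs: Atom ⇒* {Expr, Factor}; Expr ⇒* {Factor}.
For every A with A ⇒* B via unit rules, add B's non-unit alternatives to A; then delete every rule of the form X → Y.

Expr -> v | u Atom u | u Atom; Atom -> u | Expr Atom Factor | v u | v | u Atom u | u Atom; Factor -> v | u Atom u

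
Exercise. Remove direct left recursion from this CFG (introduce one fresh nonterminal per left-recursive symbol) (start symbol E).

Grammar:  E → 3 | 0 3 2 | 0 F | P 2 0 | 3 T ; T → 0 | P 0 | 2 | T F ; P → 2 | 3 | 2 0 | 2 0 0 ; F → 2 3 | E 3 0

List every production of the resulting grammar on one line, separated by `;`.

E → 3 | 0 3 2 | 0 F | P 2 0 | 3 T; T → 0 T' | P 0 T' | 2 T'; P → 2 | 3 | 2 0 | 2 0 0; F → 2 3 | E 3 0; T' → F T' | epsilon

Directly left-recursive nonterminal: T.
For T: α = {F}, β = {0, P 0, 2}. Rewrite as T → β T' and T' → α T' | ε.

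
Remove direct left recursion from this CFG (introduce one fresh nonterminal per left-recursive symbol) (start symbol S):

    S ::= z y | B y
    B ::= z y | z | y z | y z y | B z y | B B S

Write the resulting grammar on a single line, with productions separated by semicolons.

Left recursion appears on B.
For B: α = {z y, B S}, β = {z y, z, y z, y z y}. Rewrite as B → β B' and B' → α B' | ε.

S ::= z y | B y; B ::= z y B' | z B' | y z B' | y z y B'; B' ::= z y B' | B S B' | ε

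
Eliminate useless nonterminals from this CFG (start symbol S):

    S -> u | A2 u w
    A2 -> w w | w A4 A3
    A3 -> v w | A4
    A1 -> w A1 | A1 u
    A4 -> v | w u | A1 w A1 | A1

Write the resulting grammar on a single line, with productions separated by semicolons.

S -> u | A2 u w; A2 -> w w | w A4 A3; A3 -> v w | A4; A4 -> v | w u

Generating nonterminals: {A2, A3, A4, S}.
Reachable from S after that: {A2, A3, A4, S}.
Removed useless symbols: {A1} and every production mentioning them.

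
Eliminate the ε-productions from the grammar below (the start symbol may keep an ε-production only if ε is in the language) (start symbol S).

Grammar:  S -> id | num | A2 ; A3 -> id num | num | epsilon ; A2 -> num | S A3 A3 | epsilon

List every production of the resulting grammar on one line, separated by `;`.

Nullable set = {A2, A3, S}.
ε ∈ L(G) since S is nullable, so keep S → ε.
Expand every rule over subsets of its nullable positions: A2 → S A3 A3 gives S A3 A3 | S A3 | S | A3 A3 | A3.

S -> id | num | A2 | epsilon; A3 -> id num | num; A2 -> num | S A3 A3 | S A3 | S | A3 A3 | A3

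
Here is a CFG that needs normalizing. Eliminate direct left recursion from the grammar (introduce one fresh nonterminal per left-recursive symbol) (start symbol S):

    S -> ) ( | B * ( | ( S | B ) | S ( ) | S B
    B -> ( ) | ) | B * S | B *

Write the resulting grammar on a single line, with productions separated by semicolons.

S -> ) ( S' | B * ( S' | ( S S' | B ) S'; B -> ( ) B' | ) B'; S' -> ( ) S' | B S' | eps; B' -> * S B' | * B' | eps

S, B are directly left-recursive.
For S: α = {( ), B}, β = {) (, B * (, ( S, B )}. Rewrite as S → β S' and S' → α S' | ε.
For B: α = {* S, *}, β = {( ), )}. Rewrite as B → β B' and B' → α B' | ε.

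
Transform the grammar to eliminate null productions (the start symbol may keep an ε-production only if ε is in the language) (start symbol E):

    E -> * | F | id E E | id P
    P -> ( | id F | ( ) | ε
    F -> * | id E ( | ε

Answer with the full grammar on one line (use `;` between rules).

E -> * | F | id E E | id E | id | id P | ε; P -> ( | id F | id | ( ); F -> * | id E ( | id (

Nullable set = {E, F, P}.
ε ∈ L(G) since E is nullable, so keep E → ε.
Expand every rule over subsets of its nullable positions: E → id E E gives id E E | id E | id. P → id F gives id F | id. F → id E ( gives id E ( | id (.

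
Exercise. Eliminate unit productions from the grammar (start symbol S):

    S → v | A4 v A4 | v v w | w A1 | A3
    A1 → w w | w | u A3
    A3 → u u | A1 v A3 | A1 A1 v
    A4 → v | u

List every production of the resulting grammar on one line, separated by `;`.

S → v | A4 v A4 | v v w | w A1 | u u | A1 v A3 | A1 A1 v; A1 → w w | w | u A3; A3 → u u | A1 v A3 | A1 A1 v; A4 → v | u

Unit pairs: S ⇒* {A3}.
For every A with A ⇒* B via unit rules, add B's non-unit alternatives to A; then delete every rule of the form X → Y.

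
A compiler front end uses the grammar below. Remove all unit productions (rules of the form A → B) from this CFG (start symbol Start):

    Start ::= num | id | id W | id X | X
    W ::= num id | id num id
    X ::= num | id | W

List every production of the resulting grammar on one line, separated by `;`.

Start ::= num | id | id W | id X | num id | id num id; W ::= num id | id num id; X ::= num | id | num id | id num id

Unit pairs: Start ⇒* {W, X}; X ⇒* {W}.
Replace each nonterminal's rules with the union of the non-unit rules of every nonterminal it unit-derives.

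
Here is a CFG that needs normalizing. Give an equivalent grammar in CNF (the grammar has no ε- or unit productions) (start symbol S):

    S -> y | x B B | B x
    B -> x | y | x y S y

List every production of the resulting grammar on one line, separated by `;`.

S -> y | X1 Y1 | B X1; B -> x | y | X1 Y2; X1 -> x; X2 -> y; Y1 -> B B; Y2 -> X2 Y3; Y3 -> S X2

Introduce a nonterminal for each terminal appearing in a rule of length ≥ 2: X1 → x, X2 → y.
Binarize each right-hand side of length ≥ 3 by chaining fresh nonterminals (Y1, Y2, …): affected rules were S → X1 B B; B → X1 X2 S X2.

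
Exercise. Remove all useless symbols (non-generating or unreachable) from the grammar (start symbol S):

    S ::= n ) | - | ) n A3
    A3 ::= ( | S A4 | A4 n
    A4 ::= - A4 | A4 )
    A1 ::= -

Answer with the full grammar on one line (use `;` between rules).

S ::= n ) | - | ) n A3; A3 ::= (

Generating nonterminals: {A1, A3, S}.
Reachable from S after that: {A3, S}.
Removed useless symbols: {A1, A4} and every production mentioning them.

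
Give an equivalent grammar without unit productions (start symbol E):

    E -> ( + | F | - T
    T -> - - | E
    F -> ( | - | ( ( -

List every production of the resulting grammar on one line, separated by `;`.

Unit pairs: E ⇒* {F}; T ⇒* {E, F}.
Replace each nonterminal's rules with the union of the non-unit rules of every nonterminal it unit-derives.

E -> ( + | - T | ( | - | ( ( -; T -> ( + | - T | ( | - | ( ( - | - -; F -> ( | - | ( ( -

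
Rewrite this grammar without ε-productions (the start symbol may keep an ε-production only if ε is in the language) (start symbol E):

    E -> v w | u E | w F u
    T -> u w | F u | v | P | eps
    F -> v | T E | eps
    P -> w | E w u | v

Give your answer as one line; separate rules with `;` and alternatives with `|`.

E -> v w | u E | w F u | w u; T -> u w | F u | u | v | P; F -> v | T E | E; P -> w | E w u | v

Nullable set = {F, T}.
ε ∉ L(G), so no ε-production is kept.
Expand every rule over subsets of its nullable positions: E → w F u gives w F u | w u. T → F u gives F u | u. F → T E gives T E | E.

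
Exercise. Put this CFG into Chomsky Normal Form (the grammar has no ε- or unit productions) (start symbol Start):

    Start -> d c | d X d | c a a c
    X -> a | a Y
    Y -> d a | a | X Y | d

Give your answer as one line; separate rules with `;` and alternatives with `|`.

Introduce a nonterminal for each terminal appearing in a rule of length ≥ 2: X1 → d, X2 → c, X3 → a.
Binarize each right-hand side of length ≥ 3 by chaining fresh nonterminals (Y1, Y2, …): affected rules were Start → X1 X X1; Start → X2 X3 X3 X2.

Start -> X1 X2 | X1 Y1 | X2 Y2; X -> a | X3 Y; Y -> X1 X3 | a | X Y | d; X1 -> d; X2 -> c; X3 -> a; Y1 -> X X1; Y2 -> X3 Y3; Y3 -> X3 X2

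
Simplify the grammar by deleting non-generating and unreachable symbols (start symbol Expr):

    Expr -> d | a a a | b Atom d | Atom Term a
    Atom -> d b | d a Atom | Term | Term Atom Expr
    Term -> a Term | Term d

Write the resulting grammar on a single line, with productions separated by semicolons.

Expr -> d | a a a | b Atom d; Atom -> d b | d a Atom

Generating nonterminals: {Atom, Expr}.
Reachable from Expr after that: {Atom, Expr}.
Removed useless symbols: {Term} and every production mentioning them.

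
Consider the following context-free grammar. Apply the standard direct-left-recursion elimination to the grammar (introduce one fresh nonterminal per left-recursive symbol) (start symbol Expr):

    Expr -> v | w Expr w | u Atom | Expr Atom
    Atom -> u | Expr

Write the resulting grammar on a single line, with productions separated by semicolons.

Expr -> v Expr1 | w Expr w Expr1 | u Atom Expr1; Atom -> u | Expr; Expr1 -> Atom Expr1 | ε

Left recursion appears on Expr.
For Expr: α = {Atom}, β = {v, w Expr w, u Atom}. Rewrite as Expr → β Expr1 and Expr1 → α Expr1 | ε.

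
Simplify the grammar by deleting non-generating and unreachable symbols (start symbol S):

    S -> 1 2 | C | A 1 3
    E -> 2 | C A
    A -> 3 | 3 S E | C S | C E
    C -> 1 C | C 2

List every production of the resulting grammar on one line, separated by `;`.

S -> 1 2 | A 1 3; E -> 2; A -> 3 | 3 S E

Generating nonterminals: {A, E, S}.
Reachable from S after that: {A, E, S}.
Removed useless symbols: {C} and every production mentioning them.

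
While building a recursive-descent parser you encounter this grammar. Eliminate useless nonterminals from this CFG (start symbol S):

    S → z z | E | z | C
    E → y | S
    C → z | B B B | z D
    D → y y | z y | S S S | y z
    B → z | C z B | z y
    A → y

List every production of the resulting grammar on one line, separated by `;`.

Generating nonterminals: {A, B, C, D, E, S}.
Reachable from S after that: {B, C, D, E, S}.
Removed useless symbols: {A} and every production mentioning them.

S → z z | E | z | C; E → y | S; C → z | B B B | z D; D → y y | z y | S S S | y z; B → z | C z B | z y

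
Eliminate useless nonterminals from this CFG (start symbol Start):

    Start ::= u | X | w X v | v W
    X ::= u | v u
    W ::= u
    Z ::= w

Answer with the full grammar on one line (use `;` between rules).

Generating nonterminals: {Start, W, X, Z}.
Reachable from Start after that: {Start, W, X}.
Removed useless symbols: {Z} and every production mentioning them.

Start ::= u | X | w X v | v W; X ::= u | v u; W ::= u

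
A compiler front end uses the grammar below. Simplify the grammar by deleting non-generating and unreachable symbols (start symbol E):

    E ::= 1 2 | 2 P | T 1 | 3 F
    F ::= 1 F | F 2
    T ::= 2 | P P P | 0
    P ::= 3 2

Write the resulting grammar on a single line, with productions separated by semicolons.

E ::= 1 2 | 2 P | T 1; T ::= 2 | P P P | 0; P ::= 3 2

Generating nonterminals: {E, P, T}.
Reachable from E after that: {E, P, T}.
Removed useless symbols: {F} and every production mentioning them.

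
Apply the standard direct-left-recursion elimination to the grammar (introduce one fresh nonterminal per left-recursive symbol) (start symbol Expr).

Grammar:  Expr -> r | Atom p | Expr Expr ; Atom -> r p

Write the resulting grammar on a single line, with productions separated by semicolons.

Expr -> r Expr1 | Atom p Expr1; Atom -> r p; Expr1 -> Expr Expr1 | ε

Directly left-recursive nonterminal: Expr.
For Expr: α = {Expr}, β = {r, Atom p}. Rewrite as Expr → β Expr1 and Expr1 → α Expr1 | ε.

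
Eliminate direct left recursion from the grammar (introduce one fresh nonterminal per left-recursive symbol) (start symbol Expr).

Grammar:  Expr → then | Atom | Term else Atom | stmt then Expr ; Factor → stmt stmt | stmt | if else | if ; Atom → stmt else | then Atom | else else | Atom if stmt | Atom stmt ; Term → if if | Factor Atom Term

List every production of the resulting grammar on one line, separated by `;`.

Left recursion appears on Atom.
For Atom: α = {if stmt, stmt}, β = {stmt else, then Atom, else else}. Rewrite as Atom → β Atom1 and Atom1 → α Atom1 | ε.

Expr → then | Atom | Term else Atom | stmt then Expr; Factor → stmt stmt | stmt | if else | if; Atom → stmt else Atom1 | then Atom Atom1 | else else Atom1; Term → if if | Factor Atom Term; Atom1 → if stmt Atom1 | stmt Atom1 | ε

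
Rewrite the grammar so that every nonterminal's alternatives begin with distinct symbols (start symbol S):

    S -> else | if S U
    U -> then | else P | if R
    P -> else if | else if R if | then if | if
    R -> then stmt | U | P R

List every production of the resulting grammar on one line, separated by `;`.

P has alternatives sharing prefix 'else if': factor to P → else if P' with P' → ε | R if.

S -> else | if S U; U -> then | else P | if R; P -> then if | if | else if P'; R -> then stmt | U | P R; P' -> ε | R if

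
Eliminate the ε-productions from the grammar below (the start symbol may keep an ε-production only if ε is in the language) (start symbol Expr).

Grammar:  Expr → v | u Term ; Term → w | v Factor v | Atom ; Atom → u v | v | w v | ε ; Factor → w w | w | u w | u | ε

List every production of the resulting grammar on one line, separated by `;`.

Expr → v | u Term | u; Term → w | v Factor v | v v | Atom; Atom → u v | v | w v; Factor → w w | w | u w | u

Nullable set = {Atom, Factor, Term}.
ε ∉ L(G), so no ε-production is kept.
Expand every rule over subsets of its nullable positions: Expr → u Term gives u Term | u. Term → v Factor v gives v Factor v | v v.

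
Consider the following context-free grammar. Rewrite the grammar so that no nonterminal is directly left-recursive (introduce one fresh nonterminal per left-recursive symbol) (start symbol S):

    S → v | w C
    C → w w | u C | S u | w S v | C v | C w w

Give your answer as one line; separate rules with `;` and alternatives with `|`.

S → v | w C; C → w w C' | u C C' | S u C' | w S v C'; C' → v C' | w w C' | ε

Left recursion appears on C.
For C: α = {v, w w}, β = {w w, u C, S u, w S v}. Rewrite as C → β C' and C' → α C' | ε.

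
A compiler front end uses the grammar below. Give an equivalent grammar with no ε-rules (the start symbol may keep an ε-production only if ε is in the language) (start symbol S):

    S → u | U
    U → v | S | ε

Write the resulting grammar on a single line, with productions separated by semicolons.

Nullable set = {S, U}.
ε ∈ L(G) since S is nullable, so keep S → ε.

S → u | U | ε; U → v | S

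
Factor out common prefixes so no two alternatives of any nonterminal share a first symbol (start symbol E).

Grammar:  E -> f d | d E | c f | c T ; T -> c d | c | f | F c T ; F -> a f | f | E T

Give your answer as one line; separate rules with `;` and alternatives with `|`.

E -> f d | d E | c E'; T -> f | F c T | c T'; F -> a f | f | E T; E' -> f | T; T' -> d | ε

E has alternatives sharing prefix 'c': factor to E → c E' with E' → f | T.
T has alternatives sharing prefix 'c': factor to T → c T' with T' → d | ε.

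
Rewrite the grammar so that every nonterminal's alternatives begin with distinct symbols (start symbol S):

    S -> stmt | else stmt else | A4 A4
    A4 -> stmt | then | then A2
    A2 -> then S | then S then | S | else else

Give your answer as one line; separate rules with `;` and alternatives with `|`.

A4 has alternatives sharing prefix 'then': factor to A4 → then A4' with A4' → ε | A2.
A2 has alternatives sharing prefix 'then S': factor to A2 → then S A2' with A2' → ε | then.

S -> stmt | else stmt else | A4 A4; A4 -> stmt | then A4'; A2 -> S | else else | then S A2'; A4' -> ε | A2; A2' -> ε | then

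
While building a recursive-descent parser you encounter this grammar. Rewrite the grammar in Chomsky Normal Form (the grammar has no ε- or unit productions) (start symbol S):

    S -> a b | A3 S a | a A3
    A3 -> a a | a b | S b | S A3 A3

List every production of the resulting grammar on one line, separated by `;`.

Introduce a nonterminal for each terminal appearing in a rule of length ≥ 2: X1 → a, X2 → b.
Binarize each right-hand side of length ≥ 3 by chaining fresh nonterminals (Y1, Y2, …): affected rules were S → A3 S X1; A3 → S A3 A3.

S -> X1 X2 | A3 Y1 | X1 A3; A3 -> X1 X1 | X1 X2 | S X2 | S Y2; X1 -> a; X2 -> b; Y1 -> S X1; Y2 -> A3 A3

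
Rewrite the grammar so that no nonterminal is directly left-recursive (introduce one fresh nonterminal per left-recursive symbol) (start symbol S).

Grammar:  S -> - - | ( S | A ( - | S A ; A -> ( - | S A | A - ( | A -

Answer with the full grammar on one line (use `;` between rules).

Directly left-recursive nonterminals: S, A.
For S: α = {A}, β = {- -, ( S, A ( -}. Rewrite as S → β S' and S' → α S' | ε.
For A: α = {- (, -}, β = {( -, S A}. Rewrite as A → β A' and A' → α A' | ε.

S -> - - S' | ( S S' | A ( - S'; A -> ( - A' | S A A'; S' -> A S' | ε; A' -> - ( A' | - A' | ε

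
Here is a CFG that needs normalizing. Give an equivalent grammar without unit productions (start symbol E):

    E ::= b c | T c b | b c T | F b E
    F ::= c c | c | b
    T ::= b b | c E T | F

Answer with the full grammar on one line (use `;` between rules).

Unit pairs: T ⇒* {F}.
For every A with A ⇒* B via unit rules, add B's non-unit alternatives to A; then delete every rule of the form X → Y.

E ::= b c | T c b | b c T | F b E; F ::= c c | c | b; T ::= c c | c | b | b b | c E T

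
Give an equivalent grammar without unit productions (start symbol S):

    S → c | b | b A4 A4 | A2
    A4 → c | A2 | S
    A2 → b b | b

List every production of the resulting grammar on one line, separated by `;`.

S → b b | b | c | b A4 A4; A4 → c | b b | b | b A4 A4; A2 → b b | b

Unit pairs: A4 ⇒* {A2, S}; S ⇒* {A2}.
Replace each nonterminal's rules with the union of the non-unit rules of every nonterminal it unit-derives.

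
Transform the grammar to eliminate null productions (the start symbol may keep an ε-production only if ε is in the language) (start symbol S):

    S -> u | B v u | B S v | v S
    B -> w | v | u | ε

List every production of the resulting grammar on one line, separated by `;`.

The nullable symbols are {B}.
ε ∉ L(G), so no ε-production is kept.
Expand every rule over subsets of its nullable positions: S → B v u gives B v u | v u. S → B S v gives B S v | S v.

S -> u | B v u | v u | B S v | S v | v S; B -> w | v | u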